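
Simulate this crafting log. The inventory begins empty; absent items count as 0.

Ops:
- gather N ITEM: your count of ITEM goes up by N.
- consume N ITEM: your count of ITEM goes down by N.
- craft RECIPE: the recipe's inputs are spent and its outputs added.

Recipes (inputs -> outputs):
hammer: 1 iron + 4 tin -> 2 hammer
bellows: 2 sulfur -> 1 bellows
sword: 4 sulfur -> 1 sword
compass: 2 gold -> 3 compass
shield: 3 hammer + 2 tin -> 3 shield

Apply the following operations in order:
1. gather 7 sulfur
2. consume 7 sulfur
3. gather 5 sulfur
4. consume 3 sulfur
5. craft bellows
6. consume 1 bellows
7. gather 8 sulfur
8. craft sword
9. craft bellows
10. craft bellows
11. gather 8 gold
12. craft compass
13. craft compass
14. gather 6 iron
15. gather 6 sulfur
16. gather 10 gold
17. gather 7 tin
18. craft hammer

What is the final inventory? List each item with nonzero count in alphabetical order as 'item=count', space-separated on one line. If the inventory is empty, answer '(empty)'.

Answer: bellows=2 compass=6 gold=14 hammer=2 iron=5 sulfur=6 sword=1 tin=3

Derivation:
After 1 (gather 7 sulfur): sulfur=7
After 2 (consume 7 sulfur): (empty)
After 3 (gather 5 sulfur): sulfur=5
After 4 (consume 3 sulfur): sulfur=2
After 5 (craft bellows): bellows=1
After 6 (consume 1 bellows): (empty)
After 7 (gather 8 sulfur): sulfur=8
After 8 (craft sword): sulfur=4 sword=1
After 9 (craft bellows): bellows=1 sulfur=2 sword=1
After 10 (craft bellows): bellows=2 sword=1
After 11 (gather 8 gold): bellows=2 gold=8 sword=1
After 12 (craft compass): bellows=2 compass=3 gold=6 sword=1
After 13 (craft compass): bellows=2 compass=6 gold=4 sword=1
After 14 (gather 6 iron): bellows=2 compass=6 gold=4 iron=6 sword=1
After 15 (gather 6 sulfur): bellows=2 compass=6 gold=4 iron=6 sulfur=6 sword=1
After 16 (gather 10 gold): bellows=2 compass=6 gold=14 iron=6 sulfur=6 sword=1
After 17 (gather 7 tin): bellows=2 compass=6 gold=14 iron=6 sulfur=6 sword=1 tin=7
After 18 (craft hammer): bellows=2 compass=6 gold=14 hammer=2 iron=5 sulfur=6 sword=1 tin=3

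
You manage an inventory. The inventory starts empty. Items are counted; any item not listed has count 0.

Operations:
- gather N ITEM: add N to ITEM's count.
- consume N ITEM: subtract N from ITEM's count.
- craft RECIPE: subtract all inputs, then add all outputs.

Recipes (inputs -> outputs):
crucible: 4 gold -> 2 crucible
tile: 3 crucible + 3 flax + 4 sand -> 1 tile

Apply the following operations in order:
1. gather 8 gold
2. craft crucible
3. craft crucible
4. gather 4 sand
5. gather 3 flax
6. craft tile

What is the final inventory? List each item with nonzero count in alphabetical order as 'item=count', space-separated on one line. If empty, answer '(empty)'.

Answer: crucible=1 tile=1

Derivation:
After 1 (gather 8 gold): gold=8
After 2 (craft crucible): crucible=2 gold=4
After 3 (craft crucible): crucible=4
After 4 (gather 4 sand): crucible=4 sand=4
After 5 (gather 3 flax): crucible=4 flax=3 sand=4
After 6 (craft tile): crucible=1 tile=1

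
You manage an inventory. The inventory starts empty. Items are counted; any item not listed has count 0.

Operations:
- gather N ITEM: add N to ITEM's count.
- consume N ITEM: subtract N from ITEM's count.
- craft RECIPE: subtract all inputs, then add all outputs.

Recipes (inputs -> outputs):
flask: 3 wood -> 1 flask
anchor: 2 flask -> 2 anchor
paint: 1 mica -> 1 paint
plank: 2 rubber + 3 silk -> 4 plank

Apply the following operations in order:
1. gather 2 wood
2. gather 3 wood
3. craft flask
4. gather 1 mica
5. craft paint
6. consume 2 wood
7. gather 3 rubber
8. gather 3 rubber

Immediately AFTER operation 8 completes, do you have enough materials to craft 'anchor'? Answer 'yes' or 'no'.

Answer: no

Derivation:
After 1 (gather 2 wood): wood=2
After 2 (gather 3 wood): wood=5
After 3 (craft flask): flask=1 wood=2
After 4 (gather 1 mica): flask=1 mica=1 wood=2
After 5 (craft paint): flask=1 paint=1 wood=2
After 6 (consume 2 wood): flask=1 paint=1
After 7 (gather 3 rubber): flask=1 paint=1 rubber=3
After 8 (gather 3 rubber): flask=1 paint=1 rubber=6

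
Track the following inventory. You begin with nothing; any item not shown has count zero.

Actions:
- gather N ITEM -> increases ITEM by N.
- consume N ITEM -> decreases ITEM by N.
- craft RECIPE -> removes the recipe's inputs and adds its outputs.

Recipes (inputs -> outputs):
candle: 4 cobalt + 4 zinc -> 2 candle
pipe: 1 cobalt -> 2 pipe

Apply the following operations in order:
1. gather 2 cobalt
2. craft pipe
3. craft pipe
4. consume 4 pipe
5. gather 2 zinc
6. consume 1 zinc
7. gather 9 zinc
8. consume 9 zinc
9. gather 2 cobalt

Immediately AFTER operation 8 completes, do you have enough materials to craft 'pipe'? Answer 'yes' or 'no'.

Answer: no

Derivation:
After 1 (gather 2 cobalt): cobalt=2
After 2 (craft pipe): cobalt=1 pipe=2
After 3 (craft pipe): pipe=4
After 4 (consume 4 pipe): (empty)
After 5 (gather 2 zinc): zinc=2
After 6 (consume 1 zinc): zinc=1
After 7 (gather 9 zinc): zinc=10
After 8 (consume 9 zinc): zinc=1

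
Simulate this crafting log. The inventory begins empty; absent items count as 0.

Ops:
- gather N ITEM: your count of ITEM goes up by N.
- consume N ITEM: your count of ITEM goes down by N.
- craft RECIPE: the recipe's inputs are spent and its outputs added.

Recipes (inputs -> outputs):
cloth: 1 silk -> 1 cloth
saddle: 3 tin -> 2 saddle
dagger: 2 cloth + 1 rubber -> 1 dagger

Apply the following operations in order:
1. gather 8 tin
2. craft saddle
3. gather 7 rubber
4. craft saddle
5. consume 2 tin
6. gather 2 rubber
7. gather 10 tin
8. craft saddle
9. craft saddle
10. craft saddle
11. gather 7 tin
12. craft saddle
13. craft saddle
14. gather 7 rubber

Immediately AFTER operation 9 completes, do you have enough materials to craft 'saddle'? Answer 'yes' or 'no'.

Answer: yes

Derivation:
After 1 (gather 8 tin): tin=8
After 2 (craft saddle): saddle=2 tin=5
After 3 (gather 7 rubber): rubber=7 saddle=2 tin=5
After 4 (craft saddle): rubber=7 saddle=4 tin=2
After 5 (consume 2 tin): rubber=7 saddle=4
After 6 (gather 2 rubber): rubber=9 saddle=4
After 7 (gather 10 tin): rubber=9 saddle=4 tin=10
After 8 (craft saddle): rubber=9 saddle=6 tin=7
After 9 (craft saddle): rubber=9 saddle=8 tin=4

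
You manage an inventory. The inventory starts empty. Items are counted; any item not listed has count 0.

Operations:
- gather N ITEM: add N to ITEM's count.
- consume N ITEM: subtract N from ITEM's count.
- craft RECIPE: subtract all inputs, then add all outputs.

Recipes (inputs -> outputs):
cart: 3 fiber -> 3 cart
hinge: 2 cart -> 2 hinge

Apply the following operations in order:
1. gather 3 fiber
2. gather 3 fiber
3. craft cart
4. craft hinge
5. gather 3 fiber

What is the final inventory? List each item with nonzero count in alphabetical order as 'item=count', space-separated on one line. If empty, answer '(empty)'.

Answer: cart=1 fiber=6 hinge=2

Derivation:
After 1 (gather 3 fiber): fiber=3
After 2 (gather 3 fiber): fiber=6
After 3 (craft cart): cart=3 fiber=3
After 4 (craft hinge): cart=1 fiber=3 hinge=2
After 5 (gather 3 fiber): cart=1 fiber=6 hinge=2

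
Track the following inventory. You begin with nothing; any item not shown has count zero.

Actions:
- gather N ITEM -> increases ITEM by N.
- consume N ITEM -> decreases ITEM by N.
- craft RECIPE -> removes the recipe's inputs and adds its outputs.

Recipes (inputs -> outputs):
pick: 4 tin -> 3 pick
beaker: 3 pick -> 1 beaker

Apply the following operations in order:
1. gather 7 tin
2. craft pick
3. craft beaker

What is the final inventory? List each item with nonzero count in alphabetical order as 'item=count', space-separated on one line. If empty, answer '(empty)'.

Answer: beaker=1 tin=3

Derivation:
After 1 (gather 7 tin): tin=7
After 2 (craft pick): pick=3 tin=3
After 3 (craft beaker): beaker=1 tin=3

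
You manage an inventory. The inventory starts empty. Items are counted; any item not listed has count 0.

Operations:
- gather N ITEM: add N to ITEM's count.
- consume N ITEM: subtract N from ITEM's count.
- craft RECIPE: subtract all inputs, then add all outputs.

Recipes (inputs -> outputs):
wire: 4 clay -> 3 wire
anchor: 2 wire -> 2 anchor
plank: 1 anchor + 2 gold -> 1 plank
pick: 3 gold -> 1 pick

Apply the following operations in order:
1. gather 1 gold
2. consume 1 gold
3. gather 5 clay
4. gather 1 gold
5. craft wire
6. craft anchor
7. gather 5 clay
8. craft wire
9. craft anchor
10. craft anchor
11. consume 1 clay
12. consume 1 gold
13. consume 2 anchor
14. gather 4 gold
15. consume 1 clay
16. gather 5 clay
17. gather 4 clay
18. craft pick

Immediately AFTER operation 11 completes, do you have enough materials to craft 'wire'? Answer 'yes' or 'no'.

After 1 (gather 1 gold): gold=1
After 2 (consume 1 gold): (empty)
After 3 (gather 5 clay): clay=5
After 4 (gather 1 gold): clay=5 gold=1
After 5 (craft wire): clay=1 gold=1 wire=3
After 6 (craft anchor): anchor=2 clay=1 gold=1 wire=1
After 7 (gather 5 clay): anchor=2 clay=6 gold=1 wire=1
After 8 (craft wire): anchor=2 clay=2 gold=1 wire=4
After 9 (craft anchor): anchor=4 clay=2 gold=1 wire=2
After 10 (craft anchor): anchor=6 clay=2 gold=1
After 11 (consume 1 clay): anchor=6 clay=1 gold=1

Answer: no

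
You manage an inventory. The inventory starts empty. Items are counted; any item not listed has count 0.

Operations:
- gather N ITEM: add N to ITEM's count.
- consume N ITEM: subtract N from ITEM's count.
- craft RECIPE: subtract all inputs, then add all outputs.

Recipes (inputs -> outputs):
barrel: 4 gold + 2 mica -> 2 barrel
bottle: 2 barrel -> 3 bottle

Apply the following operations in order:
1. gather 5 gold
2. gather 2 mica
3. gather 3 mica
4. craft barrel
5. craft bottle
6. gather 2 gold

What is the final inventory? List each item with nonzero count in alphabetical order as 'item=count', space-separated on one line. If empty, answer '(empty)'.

Answer: bottle=3 gold=3 mica=3

Derivation:
After 1 (gather 5 gold): gold=5
After 2 (gather 2 mica): gold=5 mica=2
After 3 (gather 3 mica): gold=5 mica=5
After 4 (craft barrel): barrel=2 gold=1 mica=3
After 5 (craft bottle): bottle=3 gold=1 mica=3
After 6 (gather 2 gold): bottle=3 gold=3 mica=3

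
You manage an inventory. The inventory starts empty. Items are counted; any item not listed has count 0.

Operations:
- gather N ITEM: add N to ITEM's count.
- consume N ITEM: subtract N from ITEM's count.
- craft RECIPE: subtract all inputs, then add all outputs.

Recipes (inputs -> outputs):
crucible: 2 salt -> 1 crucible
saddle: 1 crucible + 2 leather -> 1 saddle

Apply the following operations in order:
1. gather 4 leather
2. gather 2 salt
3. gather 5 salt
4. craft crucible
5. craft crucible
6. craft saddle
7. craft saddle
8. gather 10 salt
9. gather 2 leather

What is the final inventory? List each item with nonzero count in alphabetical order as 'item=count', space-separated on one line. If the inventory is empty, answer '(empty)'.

After 1 (gather 4 leather): leather=4
After 2 (gather 2 salt): leather=4 salt=2
After 3 (gather 5 salt): leather=4 salt=7
After 4 (craft crucible): crucible=1 leather=4 salt=5
After 5 (craft crucible): crucible=2 leather=4 salt=3
After 6 (craft saddle): crucible=1 leather=2 saddle=1 salt=3
After 7 (craft saddle): saddle=2 salt=3
After 8 (gather 10 salt): saddle=2 salt=13
After 9 (gather 2 leather): leather=2 saddle=2 salt=13

Answer: leather=2 saddle=2 salt=13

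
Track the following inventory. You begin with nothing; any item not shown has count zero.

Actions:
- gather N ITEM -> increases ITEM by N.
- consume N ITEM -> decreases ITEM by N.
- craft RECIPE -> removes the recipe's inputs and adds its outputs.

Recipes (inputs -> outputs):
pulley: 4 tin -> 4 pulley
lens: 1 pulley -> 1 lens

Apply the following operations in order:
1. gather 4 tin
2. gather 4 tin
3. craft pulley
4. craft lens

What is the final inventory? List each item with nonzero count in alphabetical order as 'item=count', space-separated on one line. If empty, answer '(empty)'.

Answer: lens=1 pulley=3 tin=4

Derivation:
After 1 (gather 4 tin): tin=4
After 2 (gather 4 tin): tin=8
After 3 (craft pulley): pulley=4 tin=4
After 4 (craft lens): lens=1 pulley=3 tin=4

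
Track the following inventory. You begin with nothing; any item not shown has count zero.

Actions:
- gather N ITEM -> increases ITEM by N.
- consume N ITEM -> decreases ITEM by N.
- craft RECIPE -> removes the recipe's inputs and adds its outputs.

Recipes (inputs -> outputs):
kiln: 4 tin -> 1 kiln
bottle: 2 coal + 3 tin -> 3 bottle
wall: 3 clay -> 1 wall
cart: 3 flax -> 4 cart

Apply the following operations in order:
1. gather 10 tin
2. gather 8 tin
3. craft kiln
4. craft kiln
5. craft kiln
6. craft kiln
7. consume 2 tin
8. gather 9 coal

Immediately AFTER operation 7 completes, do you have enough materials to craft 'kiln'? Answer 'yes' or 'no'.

Answer: no

Derivation:
After 1 (gather 10 tin): tin=10
After 2 (gather 8 tin): tin=18
After 3 (craft kiln): kiln=1 tin=14
After 4 (craft kiln): kiln=2 tin=10
After 5 (craft kiln): kiln=3 tin=6
After 6 (craft kiln): kiln=4 tin=2
After 7 (consume 2 tin): kiln=4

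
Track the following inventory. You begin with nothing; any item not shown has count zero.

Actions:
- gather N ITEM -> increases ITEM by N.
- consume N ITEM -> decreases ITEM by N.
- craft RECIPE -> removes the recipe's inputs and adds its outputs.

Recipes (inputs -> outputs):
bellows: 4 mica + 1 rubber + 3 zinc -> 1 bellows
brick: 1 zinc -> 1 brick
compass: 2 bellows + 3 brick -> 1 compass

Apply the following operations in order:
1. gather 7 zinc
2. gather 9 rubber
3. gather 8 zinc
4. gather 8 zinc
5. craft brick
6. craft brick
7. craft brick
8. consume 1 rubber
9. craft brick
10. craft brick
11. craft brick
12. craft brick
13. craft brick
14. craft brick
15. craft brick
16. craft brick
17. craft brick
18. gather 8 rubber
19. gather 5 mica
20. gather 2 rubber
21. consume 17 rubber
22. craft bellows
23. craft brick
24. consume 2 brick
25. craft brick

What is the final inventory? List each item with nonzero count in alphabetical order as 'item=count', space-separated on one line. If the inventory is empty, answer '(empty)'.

Answer: bellows=1 brick=12 mica=1 zinc=6

Derivation:
After 1 (gather 7 zinc): zinc=7
After 2 (gather 9 rubber): rubber=9 zinc=7
After 3 (gather 8 zinc): rubber=9 zinc=15
After 4 (gather 8 zinc): rubber=9 zinc=23
After 5 (craft brick): brick=1 rubber=9 zinc=22
After 6 (craft brick): brick=2 rubber=9 zinc=21
After 7 (craft brick): brick=3 rubber=9 zinc=20
After 8 (consume 1 rubber): brick=3 rubber=8 zinc=20
After 9 (craft brick): brick=4 rubber=8 zinc=19
After 10 (craft brick): brick=5 rubber=8 zinc=18
After 11 (craft brick): brick=6 rubber=8 zinc=17
After 12 (craft brick): brick=7 rubber=8 zinc=16
After 13 (craft brick): brick=8 rubber=8 zinc=15
After 14 (craft brick): brick=9 rubber=8 zinc=14
After 15 (craft brick): brick=10 rubber=8 zinc=13
After 16 (craft brick): brick=11 rubber=8 zinc=12
After 17 (craft brick): brick=12 rubber=8 zinc=11
After 18 (gather 8 rubber): brick=12 rubber=16 zinc=11
After 19 (gather 5 mica): brick=12 mica=5 rubber=16 zinc=11
After 20 (gather 2 rubber): brick=12 mica=5 rubber=18 zinc=11
After 21 (consume 17 rubber): brick=12 mica=5 rubber=1 zinc=11
After 22 (craft bellows): bellows=1 brick=12 mica=1 zinc=8
After 23 (craft brick): bellows=1 brick=13 mica=1 zinc=7
After 24 (consume 2 brick): bellows=1 brick=11 mica=1 zinc=7
After 25 (craft brick): bellows=1 brick=12 mica=1 zinc=6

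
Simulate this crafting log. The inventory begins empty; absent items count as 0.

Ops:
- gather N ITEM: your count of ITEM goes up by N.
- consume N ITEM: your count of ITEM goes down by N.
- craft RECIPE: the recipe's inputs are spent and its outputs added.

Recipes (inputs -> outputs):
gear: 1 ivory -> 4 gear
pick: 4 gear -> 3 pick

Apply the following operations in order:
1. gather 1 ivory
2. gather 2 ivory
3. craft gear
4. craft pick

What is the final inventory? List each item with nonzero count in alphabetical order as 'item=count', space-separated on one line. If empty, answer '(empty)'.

After 1 (gather 1 ivory): ivory=1
After 2 (gather 2 ivory): ivory=3
After 3 (craft gear): gear=4 ivory=2
After 4 (craft pick): ivory=2 pick=3

Answer: ivory=2 pick=3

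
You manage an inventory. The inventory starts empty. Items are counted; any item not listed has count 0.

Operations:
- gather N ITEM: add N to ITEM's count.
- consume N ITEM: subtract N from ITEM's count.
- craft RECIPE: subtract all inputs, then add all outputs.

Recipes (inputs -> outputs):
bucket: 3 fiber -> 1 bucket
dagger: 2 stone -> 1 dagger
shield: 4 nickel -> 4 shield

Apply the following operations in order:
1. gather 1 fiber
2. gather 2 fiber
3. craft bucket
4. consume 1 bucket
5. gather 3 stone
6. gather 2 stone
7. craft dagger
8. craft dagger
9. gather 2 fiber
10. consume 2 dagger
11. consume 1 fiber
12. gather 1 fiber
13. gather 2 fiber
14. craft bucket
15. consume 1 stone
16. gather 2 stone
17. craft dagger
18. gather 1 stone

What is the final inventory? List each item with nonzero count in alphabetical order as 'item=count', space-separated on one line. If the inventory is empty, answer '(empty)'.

After 1 (gather 1 fiber): fiber=1
After 2 (gather 2 fiber): fiber=3
After 3 (craft bucket): bucket=1
After 4 (consume 1 bucket): (empty)
After 5 (gather 3 stone): stone=3
After 6 (gather 2 stone): stone=5
After 7 (craft dagger): dagger=1 stone=3
After 8 (craft dagger): dagger=2 stone=1
After 9 (gather 2 fiber): dagger=2 fiber=2 stone=1
After 10 (consume 2 dagger): fiber=2 stone=1
After 11 (consume 1 fiber): fiber=1 stone=1
After 12 (gather 1 fiber): fiber=2 stone=1
After 13 (gather 2 fiber): fiber=4 stone=1
After 14 (craft bucket): bucket=1 fiber=1 stone=1
After 15 (consume 1 stone): bucket=1 fiber=1
After 16 (gather 2 stone): bucket=1 fiber=1 stone=2
After 17 (craft dagger): bucket=1 dagger=1 fiber=1
After 18 (gather 1 stone): bucket=1 dagger=1 fiber=1 stone=1

Answer: bucket=1 dagger=1 fiber=1 stone=1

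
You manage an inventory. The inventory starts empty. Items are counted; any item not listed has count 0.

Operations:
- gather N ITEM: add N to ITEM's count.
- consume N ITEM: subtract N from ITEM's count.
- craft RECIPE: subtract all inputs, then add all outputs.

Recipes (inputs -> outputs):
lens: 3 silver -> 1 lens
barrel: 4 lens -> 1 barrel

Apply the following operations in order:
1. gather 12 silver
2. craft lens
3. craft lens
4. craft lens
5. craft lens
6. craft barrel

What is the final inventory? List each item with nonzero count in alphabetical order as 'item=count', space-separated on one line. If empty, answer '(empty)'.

Answer: barrel=1

Derivation:
After 1 (gather 12 silver): silver=12
After 2 (craft lens): lens=1 silver=9
After 3 (craft lens): lens=2 silver=6
After 4 (craft lens): lens=3 silver=3
After 5 (craft lens): lens=4
After 6 (craft barrel): barrel=1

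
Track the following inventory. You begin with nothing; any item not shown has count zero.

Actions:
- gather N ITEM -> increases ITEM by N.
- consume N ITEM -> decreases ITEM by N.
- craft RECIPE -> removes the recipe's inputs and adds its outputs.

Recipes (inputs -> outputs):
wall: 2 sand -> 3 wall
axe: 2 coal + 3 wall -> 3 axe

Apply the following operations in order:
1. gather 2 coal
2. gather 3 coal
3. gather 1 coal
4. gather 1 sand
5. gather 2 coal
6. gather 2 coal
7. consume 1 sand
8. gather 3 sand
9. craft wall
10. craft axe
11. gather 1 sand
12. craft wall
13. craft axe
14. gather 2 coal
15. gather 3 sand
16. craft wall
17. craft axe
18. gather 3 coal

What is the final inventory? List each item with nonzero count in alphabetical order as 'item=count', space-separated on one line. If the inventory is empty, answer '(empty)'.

After 1 (gather 2 coal): coal=2
After 2 (gather 3 coal): coal=5
After 3 (gather 1 coal): coal=6
After 4 (gather 1 sand): coal=6 sand=1
After 5 (gather 2 coal): coal=8 sand=1
After 6 (gather 2 coal): coal=10 sand=1
After 7 (consume 1 sand): coal=10
After 8 (gather 3 sand): coal=10 sand=3
After 9 (craft wall): coal=10 sand=1 wall=3
After 10 (craft axe): axe=3 coal=8 sand=1
After 11 (gather 1 sand): axe=3 coal=8 sand=2
After 12 (craft wall): axe=3 coal=8 wall=3
After 13 (craft axe): axe=6 coal=6
After 14 (gather 2 coal): axe=6 coal=8
After 15 (gather 3 sand): axe=6 coal=8 sand=3
After 16 (craft wall): axe=6 coal=8 sand=1 wall=3
After 17 (craft axe): axe=9 coal=6 sand=1
After 18 (gather 3 coal): axe=9 coal=9 sand=1

Answer: axe=9 coal=9 sand=1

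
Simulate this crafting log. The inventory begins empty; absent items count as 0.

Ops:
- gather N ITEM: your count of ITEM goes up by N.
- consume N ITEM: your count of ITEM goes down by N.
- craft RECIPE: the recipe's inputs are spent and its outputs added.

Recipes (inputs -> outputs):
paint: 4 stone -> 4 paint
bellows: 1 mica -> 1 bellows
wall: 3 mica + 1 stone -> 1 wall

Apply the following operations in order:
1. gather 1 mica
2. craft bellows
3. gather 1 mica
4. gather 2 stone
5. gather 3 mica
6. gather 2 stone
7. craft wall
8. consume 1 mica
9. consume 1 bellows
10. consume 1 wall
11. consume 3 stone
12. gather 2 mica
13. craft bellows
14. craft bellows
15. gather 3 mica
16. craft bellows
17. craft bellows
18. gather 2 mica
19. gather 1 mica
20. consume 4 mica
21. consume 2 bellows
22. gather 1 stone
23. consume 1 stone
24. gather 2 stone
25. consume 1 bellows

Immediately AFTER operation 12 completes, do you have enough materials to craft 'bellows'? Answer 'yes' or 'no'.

Answer: yes

Derivation:
After 1 (gather 1 mica): mica=1
After 2 (craft bellows): bellows=1
After 3 (gather 1 mica): bellows=1 mica=1
After 4 (gather 2 stone): bellows=1 mica=1 stone=2
After 5 (gather 3 mica): bellows=1 mica=4 stone=2
After 6 (gather 2 stone): bellows=1 mica=4 stone=4
After 7 (craft wall): bellows=1 mica=1 stone=3 wall=1
After 8 (consume 1 mica): bellows=1 stone=3 wall=1
After 9 (consume 1 bellows): stone=3 wall=1
After 10 (consume 1 wall): stone=3
After 11 (consume 3 stone): (empty)
After 12 (gather 2 mica): mica=2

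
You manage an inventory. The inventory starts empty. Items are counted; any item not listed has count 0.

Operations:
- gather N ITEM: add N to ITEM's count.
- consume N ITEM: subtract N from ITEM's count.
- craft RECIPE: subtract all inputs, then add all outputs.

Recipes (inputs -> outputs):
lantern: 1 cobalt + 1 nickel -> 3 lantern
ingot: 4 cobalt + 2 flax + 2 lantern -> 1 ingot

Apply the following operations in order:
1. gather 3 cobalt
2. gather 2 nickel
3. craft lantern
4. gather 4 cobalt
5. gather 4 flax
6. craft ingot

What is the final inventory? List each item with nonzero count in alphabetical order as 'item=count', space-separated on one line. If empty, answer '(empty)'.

After 1 (gather 3 cobalt): cobalt=3
After 2 (gather 2 nickel): cobalt=3 nickel=2
After 3 (craft lantern): cobalt=2 lantern=3 nickel=1
After 4 (gather 4 cobalt): cobalt=6 lantern=3 nickel=1
After 5 (gather 4 flax): cobalt=6 flax=4 lantern=3 nickel=1
After 6 (craft ingot): cobalt=2 flax=2 ingot=1 lantern=1 nickel=1

Answer: cobalt=2 flax=2 ingot=1 lantern=1 nickel=1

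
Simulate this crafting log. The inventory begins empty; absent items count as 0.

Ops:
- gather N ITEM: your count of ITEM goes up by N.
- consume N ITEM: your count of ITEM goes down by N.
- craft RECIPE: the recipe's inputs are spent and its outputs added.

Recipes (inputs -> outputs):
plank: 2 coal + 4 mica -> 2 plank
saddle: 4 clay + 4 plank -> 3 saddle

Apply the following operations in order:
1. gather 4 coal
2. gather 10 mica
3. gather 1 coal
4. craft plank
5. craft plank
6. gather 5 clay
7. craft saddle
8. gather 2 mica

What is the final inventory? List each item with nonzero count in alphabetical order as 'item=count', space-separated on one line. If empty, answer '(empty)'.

After 1 (gather 4 coal): coal=4
After 2 (gather 10 mica): coal=4 mica=10
After 3 (gather 1 coal): coal=5 mica=10
After 4 (craft plank): coal=3 mica=6 plank=2
After 5 (craft plank): coal=1 mica=2 plank=4
After 6 (gather 5 clay): clay=5 coal=1 mica=2 plank=4
After 7 (craft saddle): clay=1 coal=1 mica=2 saddle=3
After 8 (gather 2 mica): clay=1 coal=1 mica=4 saddle=3

Answer: clay=1 coal=1 mica=4 saddle=3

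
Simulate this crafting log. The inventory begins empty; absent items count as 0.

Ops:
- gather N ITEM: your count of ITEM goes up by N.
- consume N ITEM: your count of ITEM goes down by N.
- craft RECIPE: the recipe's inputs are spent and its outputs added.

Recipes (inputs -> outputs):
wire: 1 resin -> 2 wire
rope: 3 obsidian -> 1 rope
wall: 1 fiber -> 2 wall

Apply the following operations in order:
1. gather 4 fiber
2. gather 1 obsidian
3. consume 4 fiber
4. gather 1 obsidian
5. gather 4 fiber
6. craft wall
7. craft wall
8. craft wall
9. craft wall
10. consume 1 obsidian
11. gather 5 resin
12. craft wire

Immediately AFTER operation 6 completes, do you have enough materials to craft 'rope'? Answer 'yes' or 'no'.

Answer: no

Derivation:
After 1 (gather 4 fiber): fiber=4
After 2 (gather 1 obsidian): fiber=4 obsidian=1
After 3 (consume 4 fiber): obsidian=1
After 4 (gather 1 obsidian): obsidian=2
After 5 (gather 4 fiber): fiber=4 obsidian=2
After 6 (craft wall): fiber=3 obsidian=2 wall=2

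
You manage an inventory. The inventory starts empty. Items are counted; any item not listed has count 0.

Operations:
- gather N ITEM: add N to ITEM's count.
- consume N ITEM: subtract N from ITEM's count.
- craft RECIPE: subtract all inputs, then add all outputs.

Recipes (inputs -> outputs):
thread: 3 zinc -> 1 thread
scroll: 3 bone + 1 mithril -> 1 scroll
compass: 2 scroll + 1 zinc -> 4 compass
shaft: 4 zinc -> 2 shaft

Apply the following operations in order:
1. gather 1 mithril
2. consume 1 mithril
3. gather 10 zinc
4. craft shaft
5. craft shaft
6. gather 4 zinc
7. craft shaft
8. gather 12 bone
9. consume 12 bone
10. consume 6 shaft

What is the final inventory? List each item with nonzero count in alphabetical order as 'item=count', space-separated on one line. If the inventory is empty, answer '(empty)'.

Answer: zinc=2

Derivation:
After 1 (gather 1 mithril): mithril=1
After 2 (consume 1 mithril): (empty)
After 3 (gather 10 zinc): zinc=10
After 4 (craft shaft): shaft=2 zinc=6
After 5 (craft shaft): shaft=4 zinc=2
After 6 (gather 4 zinc): shaft=4 zinc=6
After 7 (craft shaft): shaft=6 zinc=2
After 8 (gather 12 bone): bone=12 shaft=6 zinc=2
After 9 (consume 12 bone): shaft=6 zinc=2
After 10 (consume 6 shaft): zinc=2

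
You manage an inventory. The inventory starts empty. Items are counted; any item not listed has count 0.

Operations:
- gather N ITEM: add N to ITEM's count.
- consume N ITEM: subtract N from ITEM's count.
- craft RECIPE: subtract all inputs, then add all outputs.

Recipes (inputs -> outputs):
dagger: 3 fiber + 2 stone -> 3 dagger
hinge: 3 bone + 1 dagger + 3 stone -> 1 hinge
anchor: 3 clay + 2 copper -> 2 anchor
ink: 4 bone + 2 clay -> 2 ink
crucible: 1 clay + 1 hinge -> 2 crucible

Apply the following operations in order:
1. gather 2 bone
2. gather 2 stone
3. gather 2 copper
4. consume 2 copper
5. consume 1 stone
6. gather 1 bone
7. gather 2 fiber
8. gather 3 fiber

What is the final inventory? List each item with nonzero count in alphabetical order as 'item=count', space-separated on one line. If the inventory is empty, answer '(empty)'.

Answer: bone=3 fiber=5 stone=1

Derivation:
After 1 (gather 2 bone): bone=2
After 2 (gather 2 stone): bone=2 stone=2
After 3 (gather 2 copper): bone=2 copper=2 stone=2
After 4 (consume 2 copper): bone=2 stone=2
After 5 (consume 1 stone): bone=2 stone=1
After 6 (gather 1 bone): bone=3 stone=1
After 7 (gather 2 fiber): bone=3 fiber=2 stone=1
After 8 (gather 3 fiber): bone=3 fiber=5 stone=1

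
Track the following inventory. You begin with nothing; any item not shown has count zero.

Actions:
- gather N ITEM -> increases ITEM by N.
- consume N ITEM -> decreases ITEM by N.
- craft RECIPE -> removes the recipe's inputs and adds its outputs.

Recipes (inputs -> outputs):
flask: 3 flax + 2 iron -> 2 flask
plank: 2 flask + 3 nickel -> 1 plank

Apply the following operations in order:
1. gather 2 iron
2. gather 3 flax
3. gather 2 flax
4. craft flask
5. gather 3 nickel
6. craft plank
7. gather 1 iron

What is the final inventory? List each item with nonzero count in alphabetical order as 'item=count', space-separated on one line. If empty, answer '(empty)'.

After 1 (gather 2 iron): iron=2
After 2 (gather 3 flax): flax=3 iron=2
After 3 (gather 2 flax): flax=5 iron=2
After 4 (craft flask): flask=2 flax=2
After 5 (gather 3 nickel): flask=2 flax=2 nickel=3
After 6 (craft plank): flax=2 plank=1
After 7 (gather 1 iron): flax=2 iron=1 plank=1

Answer: flax=2 iron=1 plank=1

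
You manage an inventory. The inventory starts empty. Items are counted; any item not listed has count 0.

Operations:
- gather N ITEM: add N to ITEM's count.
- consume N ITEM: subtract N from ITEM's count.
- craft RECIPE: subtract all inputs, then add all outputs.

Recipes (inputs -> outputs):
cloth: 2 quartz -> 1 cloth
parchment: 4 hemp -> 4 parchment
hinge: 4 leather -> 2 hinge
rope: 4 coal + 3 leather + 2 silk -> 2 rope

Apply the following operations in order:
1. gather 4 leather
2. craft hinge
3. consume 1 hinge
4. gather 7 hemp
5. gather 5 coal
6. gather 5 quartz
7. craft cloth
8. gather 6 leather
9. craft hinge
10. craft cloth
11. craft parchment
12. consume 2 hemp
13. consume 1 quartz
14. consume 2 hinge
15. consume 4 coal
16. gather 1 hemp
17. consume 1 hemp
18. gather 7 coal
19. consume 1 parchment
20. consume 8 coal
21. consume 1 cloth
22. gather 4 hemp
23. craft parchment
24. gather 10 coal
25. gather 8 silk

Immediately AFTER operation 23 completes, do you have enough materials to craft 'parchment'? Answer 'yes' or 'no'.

Answer: no

Derivation:
After 1 (gather 4 leather): leather=4
After 2 (craft hinge): hinge=2
After 3 (consume 1 hinge): hinge=1
After 4 (gather 7 hemp): hemp=7 hinge=1
After 5 (gather 5 coal): coal=5 hemp=7 hinge=1
After 6 (gather 5 quartz): coal=5 hemp=7 hinge=1 quartz=5
After 7 (craft cloth): cloth=1 coal=5 hemp=7 hinge=1 quartz=3
After 8 (gather 6 leather): cloth=1 coal=5 hemp=7 hinge=1 leather=6 quartz=3
After 9 (craft hinge): cloth=1 coal=5 hemp=7 hinge=3 leather=2 quartz=3
After 10 (craft cloth): cloth=2 coal=5 hemp=7 hinge=3 leather=2 quartz=1
After 11 (craft parchment): cloth=2 coal=5 hemp=3 hinge=3 leather=2 parchment=4 quartz=1
After 12 (consume 2 hemp): cloth=2 coal=5 hemp=1 hinge=3 leather=2 parchment=4 quartz=1
After 13 (consume 1 quartz): cloth=2 coal=5 hemp=1 hinge=3 leather=2 parchment=4
After 14 (consume 2 hinge): cloth=2 coal=5 hemp=1 hinge=1 leather=2 parchment=4
After 15 (consume 4 coal): cloth=2 coal=1 hemp=1 hinge=1 leather=2 parchment=4
After 16 (gather 1 hemp): cloth=2 coal=1 hemp=2 hinge=1 leather=2 parchment=4
After 17 (consume 1 hemp): cloth=2 coal=1 hemp=1 hinge=1 leather=2 parchment=4
After 18 (gather 7 coal): cloth=2 coal=8 hemp=1 hinge=1 leather=2 parchment=4
After 19 (consume 1 parchment): cloth=2 coal=8 hemp=1 hinge=1 leather=2 parchment=3
After 20 (consume 8 coal): cloth=2 hemp=1 hinge=1 leather=2 parchment=3
After 21 (consume 1 cloth): cloth=1 hemp=1 hinge=1 leather=2 parchment=3
After 22 (gather 4 hemp): cloth=1 hemp=5 hinge=1 leather=2 parchment=3
After 23 (craft parchment): cloth=1 hemp=1 hinge=1 leather=2 parchment=7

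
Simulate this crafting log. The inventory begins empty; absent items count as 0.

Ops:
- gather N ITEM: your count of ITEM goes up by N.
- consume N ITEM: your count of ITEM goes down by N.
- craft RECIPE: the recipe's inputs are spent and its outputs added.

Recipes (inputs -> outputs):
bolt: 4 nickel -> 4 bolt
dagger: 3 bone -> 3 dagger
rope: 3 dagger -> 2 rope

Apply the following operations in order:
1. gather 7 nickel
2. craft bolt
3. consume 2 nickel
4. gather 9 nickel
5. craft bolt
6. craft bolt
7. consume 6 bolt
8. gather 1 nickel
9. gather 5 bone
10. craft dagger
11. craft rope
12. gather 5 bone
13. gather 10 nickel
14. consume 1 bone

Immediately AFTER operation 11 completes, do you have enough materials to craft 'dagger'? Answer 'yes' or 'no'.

After 1 (gather 7 nickel): nickel=7
After 2 (craft bolt): bolt=4 nickel=3
After 3 (consume 2 nickel): bolt=4 nickel=1
After 4 (gather 9 nickel): bolt=4 nickel=10
After 5 (craft bolt): bolt=8 nickel=6
After 6 (craft bolt): bolt=12 nickel=2
After 7 (consume 6 bolt): bolt=6 nickel=2
After 8 (gather 1 nickel): bolt=6 nickel=3
After 9 (gather 5 bone): bolt=6 bone=5 nickel=3
After 10 (craft dagger): bolt=6 bone=2 dagger=3 nickel=3
After 11 (craft rope): bolt=6 bone=2 nickel=3 rope=2

Answer: no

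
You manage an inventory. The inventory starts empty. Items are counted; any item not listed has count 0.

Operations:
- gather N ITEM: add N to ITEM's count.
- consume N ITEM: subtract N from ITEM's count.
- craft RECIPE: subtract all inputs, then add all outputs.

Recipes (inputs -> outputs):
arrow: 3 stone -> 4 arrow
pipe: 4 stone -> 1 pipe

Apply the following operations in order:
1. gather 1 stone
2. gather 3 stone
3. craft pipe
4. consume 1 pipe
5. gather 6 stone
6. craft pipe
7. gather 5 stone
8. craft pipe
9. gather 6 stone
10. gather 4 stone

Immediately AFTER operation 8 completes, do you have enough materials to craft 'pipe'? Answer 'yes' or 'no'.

After 1 (gather 1 stone): stone=1
After 2 (gather 3 stone): stone=4
After 3 (craft pipe): pipe=1
After 4 (consume 1 pipe): (empty)
After 5 (gather 6 stone): stone=6
After 6 (craft pipe): pipe=1 stone=2
After 7 (gather 5 stone): pipe=1 stone=7
After 8 (craft pipe): pipe=2 stone=3

Answer: no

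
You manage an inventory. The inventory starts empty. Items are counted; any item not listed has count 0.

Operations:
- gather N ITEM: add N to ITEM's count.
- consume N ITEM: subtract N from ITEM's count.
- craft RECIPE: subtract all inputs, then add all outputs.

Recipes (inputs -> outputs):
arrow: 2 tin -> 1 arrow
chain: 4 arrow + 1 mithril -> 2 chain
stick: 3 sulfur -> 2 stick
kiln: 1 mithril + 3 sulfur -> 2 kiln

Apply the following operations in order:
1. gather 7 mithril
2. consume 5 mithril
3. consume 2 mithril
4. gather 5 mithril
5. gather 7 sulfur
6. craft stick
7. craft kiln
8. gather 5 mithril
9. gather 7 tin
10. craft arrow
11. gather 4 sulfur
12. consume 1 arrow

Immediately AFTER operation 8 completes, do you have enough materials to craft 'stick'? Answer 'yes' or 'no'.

After 1 (gather 7 mithril): mithril=7
After 2 (consume 5 mithril): mithril=2
After 3 (consume 2 mithril): (empty)
After 4 (gather 5 mithril): mithril=5
After 5 (gather 7 sulfur): mithril=5 sulfur=7
After 6 (craft stick): mithril=5 stick=2 sulfur=4
After 7 (craft kiln): kiln=2 mithril=4 stick=2 sulfur=1
After 8 (gather 5 mithril): kiln=2 mithril=9 stick=2 sulfur=1

Answer: no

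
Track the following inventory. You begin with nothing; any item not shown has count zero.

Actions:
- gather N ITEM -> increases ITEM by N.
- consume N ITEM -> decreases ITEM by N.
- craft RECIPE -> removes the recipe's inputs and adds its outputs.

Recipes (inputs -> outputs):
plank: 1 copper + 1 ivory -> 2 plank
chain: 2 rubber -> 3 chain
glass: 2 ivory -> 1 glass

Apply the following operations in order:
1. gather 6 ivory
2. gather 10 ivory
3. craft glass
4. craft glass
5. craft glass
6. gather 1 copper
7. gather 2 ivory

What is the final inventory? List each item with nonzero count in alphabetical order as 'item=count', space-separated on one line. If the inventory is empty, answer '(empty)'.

After 1 (gather 6 ivory): ivory=6
After 2 (gather 10 ivory): ivory=16
After 3 (craft glass): glass=1 ivory=14
After 4 (craft glass): glass=2 ivory=12
After 5 (craft glass): glass=3 ivory=10
After 6 (gather 1 copper): copper=1 glass=3 ivory=10
After 7 (gather 2 ivory): copper=1 glass=3 ivory=12

Answer: copper=1 glass=3 ivory=12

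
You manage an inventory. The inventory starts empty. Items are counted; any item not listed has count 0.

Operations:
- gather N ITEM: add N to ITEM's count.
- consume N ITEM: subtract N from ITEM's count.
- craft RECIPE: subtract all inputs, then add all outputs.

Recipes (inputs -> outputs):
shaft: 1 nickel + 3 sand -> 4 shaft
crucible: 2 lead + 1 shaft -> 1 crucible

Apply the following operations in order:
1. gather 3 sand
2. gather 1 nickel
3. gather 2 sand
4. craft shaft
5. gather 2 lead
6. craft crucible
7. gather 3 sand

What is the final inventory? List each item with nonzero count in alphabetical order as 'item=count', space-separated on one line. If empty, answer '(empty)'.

After 1 (gather 3 sand): sand=3
After 2 (gather 1 nickel): nickel=1 sand=3
After 3 (gather 2 sand): nickel=1 sand=5
After 4 (craft shaft): sand=2 shaft=4
After 5 (gather 2 lead): lead=2 sand=2 shaft=4
After 6 (craft crucible): crucible=1 sand=2 shaft=3
After 7 (gather 3 sand): crucible=1 sand=5 shaft=3

Answer: crucible=1 sand=5 shaft=3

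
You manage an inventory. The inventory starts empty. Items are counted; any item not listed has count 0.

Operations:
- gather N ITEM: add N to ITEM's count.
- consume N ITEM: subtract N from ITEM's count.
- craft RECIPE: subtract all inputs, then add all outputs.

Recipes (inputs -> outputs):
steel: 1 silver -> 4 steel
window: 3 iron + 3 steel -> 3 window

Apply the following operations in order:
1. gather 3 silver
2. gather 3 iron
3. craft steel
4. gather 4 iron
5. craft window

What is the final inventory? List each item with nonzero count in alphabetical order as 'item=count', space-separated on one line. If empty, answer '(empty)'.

Answer: iron=4 silver=2 steel=1 window=3

Derivation:
After 1 (gather 3 silver): silver=3
After 2 (gather 3 iron): iron=3 silver=3
After 3 (craft steel): iron=3 silver=2 steel=4
After 4 (gather 4 iron): iron=7 silver=2 steel=4
After 5 (craft window): iron=4 silver=2 steel=1 window=3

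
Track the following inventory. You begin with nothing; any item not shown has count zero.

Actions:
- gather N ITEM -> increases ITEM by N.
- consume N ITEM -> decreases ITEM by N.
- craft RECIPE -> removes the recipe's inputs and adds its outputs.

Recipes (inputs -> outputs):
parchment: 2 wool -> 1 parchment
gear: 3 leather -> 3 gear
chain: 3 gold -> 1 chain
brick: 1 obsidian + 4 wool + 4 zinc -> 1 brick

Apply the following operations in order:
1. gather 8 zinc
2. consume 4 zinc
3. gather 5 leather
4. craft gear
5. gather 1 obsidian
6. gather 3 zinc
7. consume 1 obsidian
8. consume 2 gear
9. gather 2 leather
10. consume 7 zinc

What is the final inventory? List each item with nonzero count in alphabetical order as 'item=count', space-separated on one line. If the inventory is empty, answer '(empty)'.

After 1 (gather 8 zinc): zinc=8
After 2 (consume 4 zinc): zinc=4
After 3 (gather 5 leather): leather=5 zinc=4
After 4 (craft gear): gear=3 leather=2 zinc=4
After 5 (gather 1 obsidian): gear=3 leather=2 obsidian=1 zinc=4
After 6 (gather 3 zinc): gear=3 leather=2 obsidian=1 zinc=7
After 7 (consume 1 obsidian): gear=3 leather=2 zinc=7
After 8 (consume 2 gear): gear=1 leather=2 zinc=7
After 9 (gather 2 leather): gear=1 leather=4 zinc=7
After 10 (consume 7 zinc): gear=1 leather=4

Answer: gear=1 leather=4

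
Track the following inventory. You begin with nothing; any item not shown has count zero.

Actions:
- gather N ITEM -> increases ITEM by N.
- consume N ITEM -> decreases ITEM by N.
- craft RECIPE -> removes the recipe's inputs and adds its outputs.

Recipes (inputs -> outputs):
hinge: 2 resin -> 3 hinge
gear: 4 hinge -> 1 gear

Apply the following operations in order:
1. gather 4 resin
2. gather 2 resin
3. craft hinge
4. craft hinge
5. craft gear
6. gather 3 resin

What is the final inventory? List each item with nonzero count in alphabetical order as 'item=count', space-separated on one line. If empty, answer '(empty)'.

Answer: gear=1 hinge=2 resin=5

Derivation:
After 1 (gather 4 resin): resin=4
After 2 (gather 2 resin): resin=6
After 3 (craft hinge): hinge=3 resin=4
After 4 (craft hinge): hinge=6 resin=2
After 5 (craft gear): gear=1 hinge=2 resin=2
After 6 (gather 3 resin): gear=1 hinge=2 resin=5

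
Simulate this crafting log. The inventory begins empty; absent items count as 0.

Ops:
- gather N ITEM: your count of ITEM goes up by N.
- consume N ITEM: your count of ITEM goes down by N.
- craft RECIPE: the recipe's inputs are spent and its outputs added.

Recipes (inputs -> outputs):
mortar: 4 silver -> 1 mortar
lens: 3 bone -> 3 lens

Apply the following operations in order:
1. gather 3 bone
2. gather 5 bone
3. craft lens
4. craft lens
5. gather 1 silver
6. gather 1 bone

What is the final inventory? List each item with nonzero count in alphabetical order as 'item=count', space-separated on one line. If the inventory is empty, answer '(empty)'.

Answer: bone=3 lens=6 silver=1

Derivation:
After 1 (gather 3 bone): bone=3
After 2 (gather 5 bone): bone=8
After 3 (craft lens): bone=5 lens=3
After 4 (craft lens): bone=2 lens=6
After 5 (gather 1 silver): bone=2 lens=6 silver=1
After 6 (gather 1 bone): bone=3 lens=6 silver=1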